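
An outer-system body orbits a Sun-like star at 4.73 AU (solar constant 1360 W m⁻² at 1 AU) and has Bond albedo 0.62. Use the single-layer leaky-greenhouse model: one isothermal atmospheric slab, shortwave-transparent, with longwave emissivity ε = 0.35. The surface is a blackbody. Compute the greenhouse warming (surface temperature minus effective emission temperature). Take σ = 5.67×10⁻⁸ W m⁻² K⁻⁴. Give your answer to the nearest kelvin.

5 K

Flux at the orbit: S = 1360/(4.73)² = 60.79 W m⁻².
At the top of the atmosphere, σT_e⁴ = S(1−α)/4 = 5.775 W m⁻², giving T_e = 100.5 K.
Surface balance with a leaky layer gives σT_s⁴ = σT_e⁴·2/(2−ε), so T_s = T_e·[2/(2−0.35)]^(1/4) = 105.4 K.
T_s − T_e = 105.4 − 100.5 = 4.949 K.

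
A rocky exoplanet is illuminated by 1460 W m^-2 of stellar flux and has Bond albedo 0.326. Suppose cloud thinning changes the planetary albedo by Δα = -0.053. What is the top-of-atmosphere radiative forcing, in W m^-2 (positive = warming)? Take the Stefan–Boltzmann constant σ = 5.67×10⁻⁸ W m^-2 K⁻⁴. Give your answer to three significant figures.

19.3 W m^-2

TOA radiative forcing: ΔF = −S·Δα/4 = −1460·(-0.053)/4 = 19.34 W m^-2.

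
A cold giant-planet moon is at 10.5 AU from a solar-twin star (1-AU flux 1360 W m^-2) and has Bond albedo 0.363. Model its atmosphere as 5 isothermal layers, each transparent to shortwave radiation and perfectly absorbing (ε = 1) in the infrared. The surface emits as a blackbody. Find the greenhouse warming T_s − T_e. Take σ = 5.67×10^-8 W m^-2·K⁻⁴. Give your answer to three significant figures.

43.4 K

By the inverse-square law, S = 1360/10.5² = 12.34 W m^-2.
OLR = S(1−α)/4 = 1.964 W m^-2; the top layer radiates at T_e = 76.72 K.
Surface: T_s = (6)^¼·T_e = 120.1 K.
So the greenhouse effect raises the surface by 120.1 − 76.72 = 43.35 K.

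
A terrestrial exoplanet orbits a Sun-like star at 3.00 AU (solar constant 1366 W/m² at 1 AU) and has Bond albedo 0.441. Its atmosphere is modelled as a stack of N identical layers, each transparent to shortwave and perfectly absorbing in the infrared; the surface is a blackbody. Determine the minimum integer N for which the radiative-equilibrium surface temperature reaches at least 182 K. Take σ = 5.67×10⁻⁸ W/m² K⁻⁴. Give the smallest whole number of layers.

Flux at the orbit: S = 1366/(3.00)² = 151.8 W/m².
The effective emission temperature is T_e = [S(1−α)/(4σ)]^¼ = 139.1 K.
Need (N+1)T_e⁴ ≥ T_s⁴, i.e. N+1 ≥ (182/139.1)⁴ = 2.933.
So N ≥ 1.933; the smallest integer is N = 2.

2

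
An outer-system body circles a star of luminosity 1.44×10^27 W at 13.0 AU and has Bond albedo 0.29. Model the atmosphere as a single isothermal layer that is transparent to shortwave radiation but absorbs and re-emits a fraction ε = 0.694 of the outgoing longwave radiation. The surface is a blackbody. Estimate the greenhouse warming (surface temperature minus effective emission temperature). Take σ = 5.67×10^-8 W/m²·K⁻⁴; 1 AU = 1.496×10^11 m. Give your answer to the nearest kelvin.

11 K

Orbital distance: d = 13.0 AU = 1.945×10^12 m.
Flux at the orbit: S = L/(4πd²) = 1.44×10^27/(4π·(1.94×10^12)²) = 30.30 W/m².
At the top of the atmosphere, σT_e⁴ = S(1−α)/4 = 5.378 W/m², giving T_e = 98.69 K.
Surface balance with a leaky layer gives σT_s⁴ = σT_e⁴·2/(2−ε), so T_s = T_e·[2/(2−0.694)]^(1/4) = 109.8 K.
T_s − T_e = 109.8 − 98.69 = 11.09 K.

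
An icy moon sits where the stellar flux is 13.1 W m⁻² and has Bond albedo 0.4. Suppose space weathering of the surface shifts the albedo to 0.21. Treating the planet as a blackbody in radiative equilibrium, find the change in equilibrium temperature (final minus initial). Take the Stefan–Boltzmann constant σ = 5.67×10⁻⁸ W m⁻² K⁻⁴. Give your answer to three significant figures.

With α = 0.4, T₁ = 76.73 K.
After:  T₂ = [13.10·0.79/(4σ)]^(1/4) = 82.19 K.
ΔT = T₂ − T₁ = 5.463 K.

5.46 K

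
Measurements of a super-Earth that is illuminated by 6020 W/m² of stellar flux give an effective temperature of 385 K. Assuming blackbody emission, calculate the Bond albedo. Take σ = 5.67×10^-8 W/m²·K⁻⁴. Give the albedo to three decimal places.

0.172

From σT⁴ = S(1−α)/4 we invert for α: 1−α = 4σT⁴/S.
4σT⁴ = 4·5.67×10⁻⁸·(385)⁴ = 4983 W/m².
1−α = 4983/6020 = 0.8277, so α = 0.1723.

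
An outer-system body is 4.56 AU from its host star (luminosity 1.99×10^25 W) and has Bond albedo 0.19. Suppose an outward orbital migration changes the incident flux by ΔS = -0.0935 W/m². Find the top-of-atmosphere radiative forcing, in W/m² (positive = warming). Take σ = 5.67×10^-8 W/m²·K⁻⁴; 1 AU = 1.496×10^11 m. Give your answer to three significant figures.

-0.0189 W/m²

Orbital distance: d = 4.56 AU = 6.822×10^11 m.
S = L/(4πd²) = 3.403 W/m².
TOA radiative forcing: ΔF = (1−α)ΔS/4 = 0.81·(-0.0935)/4 = -0.01893 W/m².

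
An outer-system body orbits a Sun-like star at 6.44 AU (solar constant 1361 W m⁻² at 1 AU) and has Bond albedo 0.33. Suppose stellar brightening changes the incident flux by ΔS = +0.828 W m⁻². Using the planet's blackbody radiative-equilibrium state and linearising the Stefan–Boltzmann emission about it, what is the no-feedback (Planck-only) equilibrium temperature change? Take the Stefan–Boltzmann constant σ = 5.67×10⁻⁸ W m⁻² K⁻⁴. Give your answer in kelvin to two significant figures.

By the inverse-square law, S = 1361/6.44² = 32.82 W m⁻².
Reference equilibrium: T_e = [S(1−α)/(4σ)]^(1/4) = 99.23 K.
ΔF = Δ[S(1−α)]/4 = (1−0.33)·+0.828/4 = 0.1387 W m⁻².
Planck response: λ_P = 4σT_e³ = 4·5.67×10⁻⁸·(99.23)³ = 0.2216 W m⁻²/K.
Hence the no-feedback warming is ΔF/(4σT_e³) = 0.626 K.

0.63 kelvin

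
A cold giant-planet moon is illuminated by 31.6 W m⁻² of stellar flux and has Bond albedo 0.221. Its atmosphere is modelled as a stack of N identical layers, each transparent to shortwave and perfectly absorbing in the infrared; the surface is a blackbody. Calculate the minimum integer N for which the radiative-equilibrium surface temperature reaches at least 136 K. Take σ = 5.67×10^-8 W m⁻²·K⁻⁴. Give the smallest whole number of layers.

3

The effective emission temperature is T_e = [S(1−α)/(4σ)]^¼ = 102.1 K.
Since T_s⁴ = (N+1)T_e⁴, we need N ≥ (T_s/T_e)⁴ − 1 = 2.152.
So N ≥ 2.152; the smallest integer is N = 3.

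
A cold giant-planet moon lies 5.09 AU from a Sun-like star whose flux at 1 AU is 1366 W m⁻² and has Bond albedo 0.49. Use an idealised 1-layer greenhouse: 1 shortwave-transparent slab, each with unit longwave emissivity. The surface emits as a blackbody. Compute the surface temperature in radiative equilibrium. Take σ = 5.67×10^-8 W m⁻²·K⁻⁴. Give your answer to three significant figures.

124 K

By the inverse-square law, S = 1366/5.09² = 52.72 W m⁻².
Top-of-atmosphere balance: σT_e⁴ = S(1−α)/4 = 6.722 W m⁻² → T_e = 104.3 K.
With N = 1 opaque layers, T_s = (N+1)^(1/4)·T_e = 2^(1/4)·104.3 = 124.1 K.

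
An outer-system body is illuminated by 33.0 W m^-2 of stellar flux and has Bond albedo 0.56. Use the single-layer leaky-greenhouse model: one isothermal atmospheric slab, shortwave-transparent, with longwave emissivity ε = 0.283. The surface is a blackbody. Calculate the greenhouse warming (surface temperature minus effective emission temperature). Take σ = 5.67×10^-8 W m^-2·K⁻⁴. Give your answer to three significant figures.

3.48 kelvin

The planet radiates to space at T_e = [S(1−α)/(4σ)]^(1/4) = 89.45 K.
Surface balance with a leaky layer gives σT_s⁴ = σT_e⁴·2/(2−ε), so T_s = T_e·[2/(2−0.283)]^(1/4) = 92.93 K.
The atmosphere warms the surface by 3.478 K.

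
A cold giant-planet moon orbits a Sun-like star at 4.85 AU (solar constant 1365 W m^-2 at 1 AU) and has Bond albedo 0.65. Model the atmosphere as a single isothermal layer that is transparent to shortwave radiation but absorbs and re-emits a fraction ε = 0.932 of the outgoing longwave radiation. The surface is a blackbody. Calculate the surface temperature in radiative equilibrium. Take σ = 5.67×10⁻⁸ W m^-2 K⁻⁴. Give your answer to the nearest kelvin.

114 K

Irradiance scales as 1/d², so S = 1365 W m^-2 × (1/4.85)² = 58.03 W m^-2.
At the top of the atmosphere, σT_e⁴ = S(1−α)/4 = 5.078 W m^-2, giving T_e = 97.28 K.
The surface balance (absorbed SW + ε·downward IR = σT_s⁴) with T_a⁴ = T_s⁴/2 reduces to T_s = T_e·[2/(2−ε)]^¼ = 113.8 K.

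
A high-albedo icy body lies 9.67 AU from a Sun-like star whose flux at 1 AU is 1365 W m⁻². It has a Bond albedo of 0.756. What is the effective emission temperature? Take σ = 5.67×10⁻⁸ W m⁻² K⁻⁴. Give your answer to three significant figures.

63.0 K

Irradiance scales as 1/d², so S = 1365 W m⁻² × (1/9.67)² = 14.60 W m⁻².
Averaging over the sphere, the absorbed flux is S(1−α)/4 = 0.8904 W m⁻².
Balancing against σT⁴: T = (0.8904/5.67×10⁻⁸)^(1/4) = 62.95 K.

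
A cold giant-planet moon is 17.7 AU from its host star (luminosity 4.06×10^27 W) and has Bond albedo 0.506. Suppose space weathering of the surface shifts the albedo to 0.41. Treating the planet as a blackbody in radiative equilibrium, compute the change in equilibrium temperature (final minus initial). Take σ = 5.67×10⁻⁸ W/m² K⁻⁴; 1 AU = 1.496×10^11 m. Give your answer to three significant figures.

4.54 K

Orbital distance: d = 17.7 AU = 2.648×10^12 m.
S = L/(4πd²) = 46.08 W/m².
Initial: T₁ = [S(1−0.506)/(4σ)]^(1/4) = 100.1 K.
With α = 0.41, T₂ = 104.6 K.
ΔT = T₂ − T₁ = 4.544 K.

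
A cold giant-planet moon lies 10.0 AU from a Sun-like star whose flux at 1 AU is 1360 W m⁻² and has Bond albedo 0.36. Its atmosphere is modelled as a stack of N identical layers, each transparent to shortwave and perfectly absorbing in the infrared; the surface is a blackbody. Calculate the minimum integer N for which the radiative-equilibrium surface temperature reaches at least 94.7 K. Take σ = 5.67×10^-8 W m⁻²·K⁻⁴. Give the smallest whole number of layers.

2

Irradiance scales as 1/d², so S = 1360 W m⁻² × (1/10.0)² = 13.60 W m⁻².
OLR = S(1−α)/4 = 2.176 W m⁻²; the top layer radiates at T_e = 78.71 K.
Since T_s⁴ = (N+1)T_e⁴, we need N ≥ (T_s/T_e)⁴ − 1 = 1.096.
Rounding up, N = 2.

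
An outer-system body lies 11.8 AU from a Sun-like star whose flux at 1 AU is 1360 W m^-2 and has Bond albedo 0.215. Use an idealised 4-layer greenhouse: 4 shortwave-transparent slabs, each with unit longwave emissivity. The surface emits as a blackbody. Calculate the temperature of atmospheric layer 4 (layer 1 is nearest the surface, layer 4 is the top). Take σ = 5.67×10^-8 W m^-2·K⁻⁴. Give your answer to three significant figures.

76.3 K

Irradiance scales as 1/d², so S = 1360 W m^-2 × (1/11.8)² = 9.767 W m^-2.
Top-of-atmosphere balance: σT_e⁴ = S(1−α)/4 = 1.917 W m^-2 → T_e = 76.25 K.
Each opaque layer satisfies 2T_j⁴ = T_{j−1}⁴ + T_{j+1}⁴, giving T_k⁴ = (N+1−k)T_e⁴.
T_4 = (1)^(1/4)·76.25 = 76.25 K.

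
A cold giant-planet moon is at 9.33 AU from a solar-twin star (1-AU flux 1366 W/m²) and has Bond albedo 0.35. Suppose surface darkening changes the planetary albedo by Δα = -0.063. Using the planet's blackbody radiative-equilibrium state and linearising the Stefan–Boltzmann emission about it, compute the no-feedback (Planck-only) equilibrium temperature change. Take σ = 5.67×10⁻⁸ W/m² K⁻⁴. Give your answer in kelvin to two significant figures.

2.0 K

Flux at the orbit: S = 1366/(9.33)² = 15.69 W/m².
Reference equilibrium: T_e = [S(1−α)/(4σ)]^(1/4) = 81.89 K.
ΔF = −(S/4)Δα = −(15.69/4)×(-0.063) = 0.2472 W/m².
Planck response: λ_P = 4σT_e³ = 4·5.67×10⁻⁸·(81.89)³ = 0.1246 W/m²/K.
ΔT₀ = ΔF/λ_P = 0.2472/0.1246 = 1.98 K.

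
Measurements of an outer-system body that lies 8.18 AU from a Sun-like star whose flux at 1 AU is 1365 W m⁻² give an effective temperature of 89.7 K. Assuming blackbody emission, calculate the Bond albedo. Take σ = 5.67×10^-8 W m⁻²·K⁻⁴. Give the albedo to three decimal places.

0.280

By the inverse-square law, S = 1365/8.18² = 20.40 W m⁻².
Rearranging the radiative balance, α = 1 − 4σT⁴/S.
4σT⁴ = 4·5.67×10⁻⁸·(89.7)⁴ = 14.68 W m⁻².
1−α = 14.68/20.40 = 0.7198, so α = 0.2802.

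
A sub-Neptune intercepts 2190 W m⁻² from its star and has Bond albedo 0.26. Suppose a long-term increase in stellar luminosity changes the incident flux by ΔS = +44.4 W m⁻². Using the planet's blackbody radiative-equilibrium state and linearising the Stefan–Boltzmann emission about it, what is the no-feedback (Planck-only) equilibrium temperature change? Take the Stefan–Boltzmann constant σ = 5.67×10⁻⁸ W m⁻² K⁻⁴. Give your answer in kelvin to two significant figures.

The baseline emission temperature is T_e = 290.7 K.
ΔF = Δ[S(1−α)]/4 = (1−0.26)·+44.4/4 = 8.214 W m⁻².
Planck response: λ_P = 4σT_e³ = 4·5.67×10⁻⁸·(290.7)³ = 5.574 W m⁻²/K.
ΔT₀ = ΔF/λ_P = 8.214/5.574 = 1.47 K.

1.5 K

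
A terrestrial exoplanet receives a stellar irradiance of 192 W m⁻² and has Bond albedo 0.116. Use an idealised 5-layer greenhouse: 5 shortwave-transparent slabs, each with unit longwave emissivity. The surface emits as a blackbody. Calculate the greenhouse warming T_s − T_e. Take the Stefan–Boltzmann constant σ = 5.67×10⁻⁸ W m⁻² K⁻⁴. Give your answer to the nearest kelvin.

OLR = S(1−α)/4 = 42.43 W m⁻²; the top layer radiates at T_e = 165.4 K.
Surface: T_s = (6)^¼·T_e = 258.9 K.
Warming: T_s − T_e = 93.46 K.

93 K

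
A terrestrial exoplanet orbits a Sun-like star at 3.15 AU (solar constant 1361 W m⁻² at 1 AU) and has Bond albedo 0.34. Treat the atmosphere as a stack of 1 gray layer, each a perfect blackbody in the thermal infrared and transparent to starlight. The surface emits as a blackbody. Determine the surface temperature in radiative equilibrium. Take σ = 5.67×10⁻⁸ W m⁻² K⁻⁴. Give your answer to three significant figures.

By the inverse-square law, S = 1361/3.15² = 137.2 W m⁻².
Top-of-atmosphere balance: σT_e⁴ = S(1−α)/4 = 22.63 W m⁻² → T_e = 141.3 K.
Layer-by-layer balance gives σT_s⁴ = (N+1)σT_e⁴, so T_s = 2^¼·141.3 = 168.1 K.

168 K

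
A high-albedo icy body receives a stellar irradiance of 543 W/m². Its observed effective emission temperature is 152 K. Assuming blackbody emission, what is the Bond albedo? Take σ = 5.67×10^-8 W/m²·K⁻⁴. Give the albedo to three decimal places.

0.777

Energy balance: S(1−α)/4 = σT⁴, so 1−α = 4σT⁴/S.
σT⁴ = 30.27 W/m², so 4σT⁴ = 121.1 W/m².
1−α = 121.1/543.0 = 0.2230, so α = 0.7770.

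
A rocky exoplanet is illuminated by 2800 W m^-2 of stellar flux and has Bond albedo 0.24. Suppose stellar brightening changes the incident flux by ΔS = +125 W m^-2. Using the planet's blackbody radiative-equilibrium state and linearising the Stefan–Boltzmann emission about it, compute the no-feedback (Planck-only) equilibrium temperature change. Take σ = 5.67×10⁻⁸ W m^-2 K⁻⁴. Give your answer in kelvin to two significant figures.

3.5 K

The baseline emission temperature is T_e = 311.2 K.
TOA radiative forcing: ΔF = (1−α)ΔS/4 = 0.76·(+125)/4 = 23.75 W m^-2.
Linearising σT⁴ gives d(σT⁴)/dT = 4σT_e³ = 6.837 W m^-2 per K.
ΔT₀ = ΔF/λ_P = 23.75/6.837 = 3.47 K.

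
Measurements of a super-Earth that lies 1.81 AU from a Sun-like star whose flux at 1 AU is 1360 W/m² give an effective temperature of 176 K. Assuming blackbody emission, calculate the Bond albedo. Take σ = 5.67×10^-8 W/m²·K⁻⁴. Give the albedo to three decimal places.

0.476

By the inverse-square law, S = 1360/1.81² = 415.1 W/m².
Energy balance: S(1−α)/4 = σT⁴, so 1−α = 4σT⁴/S.
4σT⁴ = 4·5.67×10⁻⁸·(176)⁴ = 217.6 W/m².
1−α = 217.6/415.1 = 0.5242, so α = 0.4758.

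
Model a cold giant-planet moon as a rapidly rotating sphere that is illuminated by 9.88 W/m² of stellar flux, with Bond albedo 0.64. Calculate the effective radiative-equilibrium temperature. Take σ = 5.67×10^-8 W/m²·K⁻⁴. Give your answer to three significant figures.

62.9 kelvin

Absorbed flux (global mean): S(1−α)/4 = 9.880·0.36/4 = 0.8892 W/m².
Balancing against σT⁴: T = (0.8892/5.67×10⁻⁸)^(1/4) = 62.93 K.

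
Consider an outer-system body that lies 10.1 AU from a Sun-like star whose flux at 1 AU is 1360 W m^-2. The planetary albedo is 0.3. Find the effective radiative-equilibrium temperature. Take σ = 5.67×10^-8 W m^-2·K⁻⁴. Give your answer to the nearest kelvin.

Flux at the orbit: S = 1360/(10.1)² = 13.33 W m^-2.
Averaging over the sphere, the absorbed flux is S(1−α)/4 = 2.333 W m^-2.
Balancing against σT⁴: T = (2.333/5.67×10⁻⁸)^(1/4) = 80.09 K.

80 K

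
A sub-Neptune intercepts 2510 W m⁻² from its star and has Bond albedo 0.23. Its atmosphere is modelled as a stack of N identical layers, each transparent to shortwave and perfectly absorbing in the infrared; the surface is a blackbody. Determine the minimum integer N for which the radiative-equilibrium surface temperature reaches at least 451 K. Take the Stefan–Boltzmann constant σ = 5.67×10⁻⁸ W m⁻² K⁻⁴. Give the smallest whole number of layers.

OLR = S(1−α)/4 = 483.2 W m⁻²; the top layer radiates at T_e = 303.8 K.
T_s = (N+1)^(1/4)·T_e ≥ 451 K requires N+1 ≥ (T_s/T_e)⁴ = (451/303.8)⁴ = 4.855.
So N ≥ 3.855; the smallest integer is N = 4.

4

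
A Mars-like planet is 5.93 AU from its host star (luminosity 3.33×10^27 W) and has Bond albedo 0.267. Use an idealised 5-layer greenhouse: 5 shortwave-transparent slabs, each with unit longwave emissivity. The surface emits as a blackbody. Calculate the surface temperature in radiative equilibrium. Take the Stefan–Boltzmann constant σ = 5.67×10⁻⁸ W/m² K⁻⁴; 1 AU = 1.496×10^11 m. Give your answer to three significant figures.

Orbital distance: d = 5.93 AU = 8.871×10^11 m.
Spreading L over a sphere of radius d: S = 3.33×10^27/(4π·8.87×10^11²) = 336.7 W/m².
The effective emission temperature is T_e = [S(1−α)/(4σ)]^¼ = 181.6 K.
With N = 5 opaque layers, T_s = (N+1)^(1/4)·T_e = 6^(1/4)·181.6 = 284.3 K.

284 kelvin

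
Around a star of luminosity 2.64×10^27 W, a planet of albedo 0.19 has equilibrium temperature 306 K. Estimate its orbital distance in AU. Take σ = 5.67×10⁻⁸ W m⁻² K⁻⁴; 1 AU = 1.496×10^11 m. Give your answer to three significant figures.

Required flux: S = 4σT⁴/(1−α) = 2455 W m⁻².
Then d = [L/(4πS)]^(1/2) = 2.925×10^11 m, i.e. 1.955 AU.

1.96 AU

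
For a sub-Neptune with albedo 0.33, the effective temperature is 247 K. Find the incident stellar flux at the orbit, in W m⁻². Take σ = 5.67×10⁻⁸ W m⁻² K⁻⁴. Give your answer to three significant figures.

1260 W m⁻²

Invert the energy balance for S: S = 4σT⁴/(1−α).
The emitted flux is σT⁴ = 211.0 W m⁻².
S = 4·211.0/0.67 = 1260 W m⁻².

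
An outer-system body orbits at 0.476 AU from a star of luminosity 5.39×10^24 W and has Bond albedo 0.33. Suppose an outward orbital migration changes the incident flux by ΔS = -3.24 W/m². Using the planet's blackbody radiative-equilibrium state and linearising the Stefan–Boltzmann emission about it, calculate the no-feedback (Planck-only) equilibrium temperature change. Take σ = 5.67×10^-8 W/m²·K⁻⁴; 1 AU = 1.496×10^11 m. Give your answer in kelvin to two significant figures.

-1.2 K

Orbital distance: d = 0.476 AU = 7.121×10^10 m.
Flux at the orbit: S = L/(4πd²) = 5.39×10^24/(4π·(7.12×10^10)²) = 84.59 W/m².
The baseline emission temperature is T_e = 125.7 K.
TOA radiative forcing: ΔF = (1−α)ΔS/4 = 0.67·(-3.24)/4 = -0.5427 W/m².
Planck response: λ_P = 4σT_e³ = 4·5.67×10⁻⁸·(125.7)³ = 0.4508 W/m²/K.
So ΔT₀ = -0.5427/0.4508 = -1.20 K.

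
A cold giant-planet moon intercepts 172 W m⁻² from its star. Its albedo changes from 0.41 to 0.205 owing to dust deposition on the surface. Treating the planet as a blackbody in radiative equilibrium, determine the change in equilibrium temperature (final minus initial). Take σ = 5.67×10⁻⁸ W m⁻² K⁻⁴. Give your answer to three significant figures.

Initial: T₁ = [S(1−0.41)/(4σ)]^(1/4) = 145.4 K.
Final:   T₂ = [S(1−0.205)/(4σ)]^(1/4) = 156.7 K.
Change: 156.7 − 145.4 = 11.26 K.

11.3 K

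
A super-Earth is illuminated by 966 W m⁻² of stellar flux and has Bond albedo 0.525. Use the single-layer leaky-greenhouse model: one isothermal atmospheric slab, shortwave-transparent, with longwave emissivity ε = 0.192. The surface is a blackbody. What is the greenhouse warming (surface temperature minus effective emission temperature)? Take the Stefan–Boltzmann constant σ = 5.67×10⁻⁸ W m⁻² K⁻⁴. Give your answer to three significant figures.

The planet radiates to space at T_e = [S(1−α)/(4σ)]^(1/4) = 212.1 K.
Surface balance with a leaky layer gives σT_s⁴ = σT_e⁴·2/(2−ε), so T_s = T_e·[2/(2−0.192)]^(1/4) = 217.5 K.
Greenhouse warming: T_s − T_e = 5.419 K.

5.42 K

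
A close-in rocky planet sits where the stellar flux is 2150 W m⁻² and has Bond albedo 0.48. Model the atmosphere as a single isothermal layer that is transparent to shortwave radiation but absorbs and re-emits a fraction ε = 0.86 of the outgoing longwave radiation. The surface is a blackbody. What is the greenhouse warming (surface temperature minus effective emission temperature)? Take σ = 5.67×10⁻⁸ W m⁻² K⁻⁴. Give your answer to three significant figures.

40.0 K

At the top of the atmosphere, σT_e⁴ = S(1−α)/4 = 279.5 W m⁻², giving T_e = 265.0 K.
For a single slab of emissivity ε, T_s⁴ = 2T_e⁴/(2−ε); thus T_s = 265.0·(1.754)^(1/4) = 305.0 K.
T_s − T_e = 305.0 − 265.0 = 39.98 K.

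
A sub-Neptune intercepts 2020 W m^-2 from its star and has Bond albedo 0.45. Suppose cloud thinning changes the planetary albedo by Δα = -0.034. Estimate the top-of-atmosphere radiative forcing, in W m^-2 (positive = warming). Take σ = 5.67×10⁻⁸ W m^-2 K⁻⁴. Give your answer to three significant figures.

The change in absorbed flux is Δ[S(1−α)/4] = −SΔα/4 = 17.17 W m^-2.

17.2 W m^-2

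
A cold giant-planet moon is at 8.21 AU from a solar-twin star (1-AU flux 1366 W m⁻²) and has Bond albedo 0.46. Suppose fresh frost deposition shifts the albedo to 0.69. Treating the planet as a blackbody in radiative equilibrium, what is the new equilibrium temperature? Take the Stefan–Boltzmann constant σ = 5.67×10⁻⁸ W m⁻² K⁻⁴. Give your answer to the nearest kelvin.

73 K

Irradiance scales as 1/d², so S = 1366 W m⁻² × (1/8.21)² = 20.27 W m⁻².
New equilibrium: T₂ = [(1−0.69)·20.27/(4σ)]^(1/4) = 72.55 K.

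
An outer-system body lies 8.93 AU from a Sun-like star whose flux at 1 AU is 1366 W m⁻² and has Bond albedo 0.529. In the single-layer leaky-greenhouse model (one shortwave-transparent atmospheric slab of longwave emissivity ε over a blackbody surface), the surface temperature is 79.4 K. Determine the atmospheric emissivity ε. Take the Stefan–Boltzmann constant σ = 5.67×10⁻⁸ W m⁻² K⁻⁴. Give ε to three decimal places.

Irradiance scales as 1/d², so S = 1366 W m⁻² × (1/8.93)² = 17.13 W m⁻².
First, T_e = [17.13·(1−0.529)/(4σ)]^(1/4) = 77.23 K.
Since (2−ε)/2 = (T_e/T_s)⁴ = 0.8950, ε = 0.2099.

0.210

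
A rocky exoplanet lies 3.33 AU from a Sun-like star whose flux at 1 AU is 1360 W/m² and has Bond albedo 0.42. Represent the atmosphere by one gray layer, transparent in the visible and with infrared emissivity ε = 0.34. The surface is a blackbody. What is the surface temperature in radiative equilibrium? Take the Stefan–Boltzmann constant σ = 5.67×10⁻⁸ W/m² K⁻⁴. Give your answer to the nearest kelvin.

Irradiance scales as 1/d², so S = 1360 W/m² × (1/3.33)² = 122.6 W/m².
At the top of the atmosphere, σT_e⁴ = S(1−α)/4 = 17.78 W/m², giving T_e = 133.1 K.
For a single slab of emissivity ε, T_s⁴ = 2T_e⁴/(2−ε); thus T_s = 133.1·(1.205)^(1/4) = 139.4 K.

139 K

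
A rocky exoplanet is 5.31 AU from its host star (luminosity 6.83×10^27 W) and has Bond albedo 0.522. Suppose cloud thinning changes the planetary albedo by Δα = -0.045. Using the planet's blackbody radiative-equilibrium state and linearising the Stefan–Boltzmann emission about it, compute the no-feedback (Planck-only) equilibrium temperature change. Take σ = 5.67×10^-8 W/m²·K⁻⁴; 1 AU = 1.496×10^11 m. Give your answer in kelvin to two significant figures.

4.9 K

d = 5.31 × 1.496×10^11 m = 7.944×10^11 m.
S = L/(4πd²) = 861.3 W/m².
Unperturbed T_e = [861.3·(1−0.522)/(4σ)]^¼ = 206.4 K.
TOA radiative forcing: ΔF = −S·Δα/4 = −861.3·(-0.045)/4 = 9.690 W/m².
Linearising σT⁴ gives d(σT⁴)/dT = 4σT_e³ = 1.995 W/m² per K.
ΔT₀ = ΔF/λ_P = 9.690/1.995 = 4.86 K.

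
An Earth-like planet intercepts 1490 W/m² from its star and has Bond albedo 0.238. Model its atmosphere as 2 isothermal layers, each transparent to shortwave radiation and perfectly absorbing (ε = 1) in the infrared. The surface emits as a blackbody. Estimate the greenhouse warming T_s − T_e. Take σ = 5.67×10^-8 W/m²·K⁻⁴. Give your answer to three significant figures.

OLR = S(1−α)/4 = 283.8 W/m²; the top layer radiates at T_e = 266.0 K.
T_s = (N+1)^(1/4)·T_e = 350.1 K.
Warming: T_s − T_e = 84.07 K.

84.1 kelvin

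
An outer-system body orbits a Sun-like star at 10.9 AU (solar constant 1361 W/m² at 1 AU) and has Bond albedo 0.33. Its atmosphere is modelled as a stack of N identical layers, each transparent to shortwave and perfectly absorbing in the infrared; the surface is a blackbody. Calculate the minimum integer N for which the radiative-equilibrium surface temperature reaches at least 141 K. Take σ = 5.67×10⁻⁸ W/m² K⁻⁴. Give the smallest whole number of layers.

By the inverse-square law, S = 1361/10.9² = 11.46 W/m².
OLR = S(1−α)/4 = 1.919 W/m²; the top layer radiates at T_e = 76.27 K.
T_s = (N+1)^(1/4)·T_e ≥ 141 K requires N+1 ≥ (T_s/T_e)⁴ = (141/76.27)⁴ = 11.680.
Rounding up, N = 11.

11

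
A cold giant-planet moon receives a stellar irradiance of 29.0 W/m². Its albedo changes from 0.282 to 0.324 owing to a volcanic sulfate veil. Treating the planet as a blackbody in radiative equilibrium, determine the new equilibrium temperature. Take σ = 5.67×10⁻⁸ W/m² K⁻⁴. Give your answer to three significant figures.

96.4 K

With the new albedo, S(1−α₂)/4 = 4.901 W/m², so T₂ = 96.42 K.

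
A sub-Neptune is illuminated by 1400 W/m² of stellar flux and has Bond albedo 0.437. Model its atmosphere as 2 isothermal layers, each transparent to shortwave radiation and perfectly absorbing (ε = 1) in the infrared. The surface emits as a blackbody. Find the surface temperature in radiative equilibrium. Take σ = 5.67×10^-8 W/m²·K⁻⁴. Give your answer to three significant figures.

320 K

The effective emission temperature is T_e = [S(1−α)/(4σ)]^¼ = 242.8 K.
For an N-layer opaque stack, T_s⁴ = (N+1)T_e⁴, hence T_s = (3)^(1/4)×242.8 K = 319.5 K.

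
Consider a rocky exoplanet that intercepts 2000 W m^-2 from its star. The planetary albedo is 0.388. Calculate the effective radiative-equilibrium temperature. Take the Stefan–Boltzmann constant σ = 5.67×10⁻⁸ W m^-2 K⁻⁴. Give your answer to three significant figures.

Absorbed flux (global mean): S(1−α)/4 = 2000·0.612/4 = 306.0 W m^-2.
In equilibrium σT⁴ equals this, so T = 271.0 K.

271 K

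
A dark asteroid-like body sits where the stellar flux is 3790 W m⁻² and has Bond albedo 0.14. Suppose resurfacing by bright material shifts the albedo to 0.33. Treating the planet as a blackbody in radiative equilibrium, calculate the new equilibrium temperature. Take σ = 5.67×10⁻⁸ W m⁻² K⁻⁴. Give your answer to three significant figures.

325 K

T₂ = [S(1−α₂)/(4σ)]^(1/4) = [3790·0.67/(4σ)]^(1/4) = 325.3 K.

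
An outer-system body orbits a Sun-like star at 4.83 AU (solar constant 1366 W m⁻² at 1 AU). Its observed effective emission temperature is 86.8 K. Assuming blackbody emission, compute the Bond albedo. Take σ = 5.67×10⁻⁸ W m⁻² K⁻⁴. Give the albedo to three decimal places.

Irradiance scales as 1/d², so S = 1366 W m⁻² × (1/4.83)² = 58.55 W m⁻².
From σT⁴ = S(1−α)/4 we invert for α: 1−α = 4σT⁴/S.
4σT⁴ = 4·5.67×10⁻⁸·(86.8)⁴ = 12.87 W m⁻².
Hence α = 1 − 12.87/58.55 = 0.7801.

0.780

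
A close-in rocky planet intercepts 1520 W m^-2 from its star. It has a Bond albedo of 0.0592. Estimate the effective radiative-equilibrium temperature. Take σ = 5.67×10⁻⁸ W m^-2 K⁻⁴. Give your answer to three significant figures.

Averaging over the sphere, the absorbed flux is S(1−α)/4 = 357.5 W m^-2.
In equilibrium σT⁴ equals this, so T = 281.8 K.

282 K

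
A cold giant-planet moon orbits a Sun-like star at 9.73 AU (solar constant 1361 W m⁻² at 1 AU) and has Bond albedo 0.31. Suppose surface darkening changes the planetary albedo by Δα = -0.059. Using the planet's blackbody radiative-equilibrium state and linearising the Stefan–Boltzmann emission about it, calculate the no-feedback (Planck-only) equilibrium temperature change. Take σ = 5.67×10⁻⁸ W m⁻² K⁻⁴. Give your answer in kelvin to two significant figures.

1.7 K

Irradiance scales as 1/d², so S = 1361 W m⁻² × (1/9.73)² = 14.38 W m⁻².
Unperturbed T_e = [14.38·(1−0.31)/(4σ)]^¼ = 81.32 K.
TOA radiative forcing: ΔF = −S·Δα/4 = −14.38·(-0.059)/4 = 0.2120 W m⁻².
The Planck feedback parameter is 4σT_e³ = 0.1220 W m⁻²/K.
ΔT₀ = ΔF/λ_P = 0.2120/0.1220 = 1.74 K.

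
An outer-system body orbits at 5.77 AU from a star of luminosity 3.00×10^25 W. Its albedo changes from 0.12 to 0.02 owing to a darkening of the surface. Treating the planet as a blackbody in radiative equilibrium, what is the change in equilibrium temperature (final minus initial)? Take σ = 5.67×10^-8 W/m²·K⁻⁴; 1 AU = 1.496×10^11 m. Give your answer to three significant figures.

Orbital distance: d = 5.77 AU = 8.632×10^11 m.
Flux at the orbit: S = L/(4πd²) = 3.00×10^25/(4π·(8.63×10^11)²) = 3.204 W/m².
Initial: T₁ = [S(1−0.12)/(4σ)]^(1/4) = 59.38 K.
With α = 0.02, T₂ = 61.00 K.
Change: 61.00 − 59.38 = 1.619 K.

1.62 K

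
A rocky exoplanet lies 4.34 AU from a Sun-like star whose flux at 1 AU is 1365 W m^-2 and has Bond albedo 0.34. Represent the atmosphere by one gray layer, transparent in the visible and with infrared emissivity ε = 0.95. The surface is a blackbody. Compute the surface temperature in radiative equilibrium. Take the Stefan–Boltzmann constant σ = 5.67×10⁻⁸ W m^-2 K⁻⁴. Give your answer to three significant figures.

Irradiance scales as 1/d², so S = 1365 W m^-2 × (1/4.34)² = 72.47 W m^-2.
At the top of the atmosphere, σT_e⁴ = S(1−α)/4 = 11.96 W m^-2, giving T_e = 120.5 K.
Surface balance with a leaky layer gives σT_s⁴ = σT_e⁴·2/(2−ε), so T_s = T_e·[2/(2−0.95)]^(1/4) = 141.6 K.

142 K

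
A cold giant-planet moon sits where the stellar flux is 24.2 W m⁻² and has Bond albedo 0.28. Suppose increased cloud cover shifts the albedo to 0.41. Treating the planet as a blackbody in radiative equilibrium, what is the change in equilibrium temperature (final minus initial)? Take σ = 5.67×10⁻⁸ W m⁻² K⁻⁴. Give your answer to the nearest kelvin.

Initial: T₁ = [S(1−0.28)/(4σ)]^(1/4) = 93.62 K.
With α = 0.41, T₂ = 89.08 K.
Change: 89.08 − 93.62 = -4.547 K.

-5 K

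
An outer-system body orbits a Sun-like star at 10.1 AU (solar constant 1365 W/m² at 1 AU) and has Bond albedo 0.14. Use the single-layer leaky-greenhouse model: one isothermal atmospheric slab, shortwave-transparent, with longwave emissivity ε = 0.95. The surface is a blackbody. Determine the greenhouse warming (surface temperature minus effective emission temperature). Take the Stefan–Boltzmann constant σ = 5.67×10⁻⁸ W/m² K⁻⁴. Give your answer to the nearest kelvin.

By the inverse-square law, S = 1365/10.1² = 13.38 W/m².
The planet radiates to space at T_e = [S(1−α)/(4σ)]^(1/4) = 84.40 K.
The surface balance (absorbed SW + ε·downward IR = σT_s⁴) with T_a⁴ = T_s⁴/2 reduces to T_s = T_e·[2/(2−ε)]^¼ = 99.15 K.
The atmosphere warms the surface by 14.75 K.

15 kelvin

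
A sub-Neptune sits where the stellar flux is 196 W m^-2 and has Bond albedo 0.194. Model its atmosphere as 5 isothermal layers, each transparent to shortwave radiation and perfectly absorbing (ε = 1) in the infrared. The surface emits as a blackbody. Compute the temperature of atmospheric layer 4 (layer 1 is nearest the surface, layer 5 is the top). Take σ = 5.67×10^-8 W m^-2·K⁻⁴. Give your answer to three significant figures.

193 kelvin

Top-of-atmosphere balance: σT_e⁴ = S(1−α)/4 = 39.49 W m^-2 → T_e = 162.5 K.
In the N-layer model, layer k (counted from the surface) has T_k = (N+1−k)^(1/4)·T_e.
With k = 4: T_4 = (5+1−4)^¼·162.5 K = 193.2 K.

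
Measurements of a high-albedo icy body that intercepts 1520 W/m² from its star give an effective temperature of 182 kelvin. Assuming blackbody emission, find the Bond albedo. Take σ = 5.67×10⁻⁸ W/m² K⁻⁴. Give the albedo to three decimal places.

0.836

Energy balance: S(1−α)/4 = σT⁴, so 1−α = 4σT⁴/S.
4σT⁴ = 4·5.67×10⁻⁸·(182)⁴ = 248.8 W/m².
1−α = 248.8/1520 = 0.1637, so α = 0.8363.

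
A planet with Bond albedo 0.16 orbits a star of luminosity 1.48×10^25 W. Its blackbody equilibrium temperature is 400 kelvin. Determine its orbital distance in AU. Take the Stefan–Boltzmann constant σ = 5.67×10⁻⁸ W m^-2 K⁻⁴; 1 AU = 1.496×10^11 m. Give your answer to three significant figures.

Required flux: S = 4σT⁴/(1−α) = 6912 W m^-2.
S = L/(4πd²) → d = √(L/4πS) = √(1.48×10^25/(4π·6912)) = 1.305×10^10 m = 0.08726 AU.

0.0873 AU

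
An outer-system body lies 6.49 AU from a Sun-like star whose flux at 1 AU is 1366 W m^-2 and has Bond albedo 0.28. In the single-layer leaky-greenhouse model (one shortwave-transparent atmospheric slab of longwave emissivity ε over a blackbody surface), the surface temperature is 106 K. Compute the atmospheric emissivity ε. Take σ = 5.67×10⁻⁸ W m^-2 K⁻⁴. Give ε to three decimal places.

By the inverse-square law, S = 1366/6.49² = 32.43 W m^-2.
Effective temperature: T_e = [S(1−α)/(4σ)]^(1/4) = 100.7 K.
Since (2−ε)/2 = (T_e/T_s)⁴ = 0.8155, ε = 0.3690.

0.369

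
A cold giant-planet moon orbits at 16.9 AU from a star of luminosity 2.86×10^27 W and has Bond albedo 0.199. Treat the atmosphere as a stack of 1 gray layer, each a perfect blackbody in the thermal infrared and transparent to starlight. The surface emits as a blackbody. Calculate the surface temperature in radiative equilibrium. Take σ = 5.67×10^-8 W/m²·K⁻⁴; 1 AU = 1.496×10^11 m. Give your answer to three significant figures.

Orbital distance: d = 16.9 AU = 2.528×10^12 m.
Flux at the orbit: S = L/(4πd²) = 2.86×10^27/(4π·(2.53×10^12)²) = 35.61 W/m².
Top-of-atmosphere balance: σT_e⁴ = S(1−α)/4 = 7.130 W/m² → T_e = 105.9 K.
Layer-by-layer balance gives σT_s⁴ = (N+1)σT_e⁴, so T_s = 2^¼·105.9 = 125.9 K.

126 kelvin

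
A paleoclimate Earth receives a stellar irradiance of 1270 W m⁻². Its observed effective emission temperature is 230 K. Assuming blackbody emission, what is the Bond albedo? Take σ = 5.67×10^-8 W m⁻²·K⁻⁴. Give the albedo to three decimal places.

0.500

Energy balance: S(1−α)/4 = σT⁴, so 1−α = 4σT⁴/S.
σT⁴ = 158.7 W m⁻², so 4σT⁴ = 634.7 W m⁻².
Hence α = 1 − 634.7/1270 = 0.5003.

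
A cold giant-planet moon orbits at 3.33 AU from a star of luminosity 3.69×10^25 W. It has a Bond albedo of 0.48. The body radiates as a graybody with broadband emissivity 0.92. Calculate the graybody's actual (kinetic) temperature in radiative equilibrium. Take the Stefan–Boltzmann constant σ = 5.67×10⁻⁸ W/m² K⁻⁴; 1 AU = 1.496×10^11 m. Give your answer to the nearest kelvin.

d = 3.33 × 1.496×10^11 m = 4.982×10^11 m.
S = L/(4πd²) = 11.83 W/m².
Averaging over the sphere, the absorbed flux is S(1−α)/4 = 1.538 W/m².
Radiative balance εσT⁴ = 1.538 gives T = [1.538/(0.92·σ)]^(1/4) = 73.69 K.

74 K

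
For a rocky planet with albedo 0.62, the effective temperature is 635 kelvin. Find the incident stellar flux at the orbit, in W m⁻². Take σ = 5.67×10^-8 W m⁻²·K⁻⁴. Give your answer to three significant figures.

97000 W m⁻²

From S(1−α)/4 = σT⁴: S = 4σT⁴/(1−α).
The emitted flux is σT⁴ = 9219 W m⁻².
S = 4·9219/0.38 = 97040 W m⁻².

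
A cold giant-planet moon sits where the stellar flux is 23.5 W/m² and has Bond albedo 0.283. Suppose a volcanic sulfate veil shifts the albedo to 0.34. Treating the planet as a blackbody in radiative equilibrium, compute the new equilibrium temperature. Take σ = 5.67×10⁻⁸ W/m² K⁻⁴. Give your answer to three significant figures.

90.9 K

New equilibrium: T₂ = [(1−0.34)·23.50/(4σ)]^(1/4) = 90.94 K.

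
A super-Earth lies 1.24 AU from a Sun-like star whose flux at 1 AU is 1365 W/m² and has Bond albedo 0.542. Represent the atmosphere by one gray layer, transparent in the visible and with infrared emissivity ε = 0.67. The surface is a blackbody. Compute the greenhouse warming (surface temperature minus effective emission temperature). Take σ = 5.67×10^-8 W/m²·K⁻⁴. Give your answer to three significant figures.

22.1 kelvin

Flux at the orbit: S = 1365/(1.24)² = 887.7 W/m².
Effective emission temperature (TOA balance): σT_e⁴ = S(1−α)/4 = 101.6 W/m² → T_e = 205.8 K.
The surface balance (absorbed SW + ε·downward IR = σT_s⁴) with T_a⁴ = T_s⁴/2 reduces to T_s = T_e·[2/(2−ε)]^¼ = 227.9 K.
T_s − T_e = 227.9 − 205.8 = 22.09 K.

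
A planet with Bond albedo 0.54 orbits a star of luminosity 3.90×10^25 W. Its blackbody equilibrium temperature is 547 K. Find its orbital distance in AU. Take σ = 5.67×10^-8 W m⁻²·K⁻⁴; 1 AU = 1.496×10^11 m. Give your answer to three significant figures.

0.0561 AU

Energy balance gives S = 4σT⁴/(1−α) = 44140 W m⁻².
Then d = [L/(4πS)]^(1/2) = 8.385×10^9 m, i.e. 0.05605 AU.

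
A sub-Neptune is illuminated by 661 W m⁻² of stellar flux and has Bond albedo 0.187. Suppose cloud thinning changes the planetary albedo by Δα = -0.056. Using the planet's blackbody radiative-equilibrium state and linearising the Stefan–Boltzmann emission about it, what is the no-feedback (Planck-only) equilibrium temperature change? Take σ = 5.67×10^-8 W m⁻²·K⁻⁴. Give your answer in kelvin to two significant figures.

3.8 K

Unperturbed T_e = [661.0·(1−0.187)/(4σ)]^¼ = 220.6 K.
ΔF = −(S/4)Δα = −(661.0/4)×(-0.056) = 9.254 W m⁻².
The Planck feedback parameter is 4σT_e³ = 2.436 W m⁻²/K.
ΔT₀ = ΔF/λ_P = 9.254/2.436 = 3.80 K.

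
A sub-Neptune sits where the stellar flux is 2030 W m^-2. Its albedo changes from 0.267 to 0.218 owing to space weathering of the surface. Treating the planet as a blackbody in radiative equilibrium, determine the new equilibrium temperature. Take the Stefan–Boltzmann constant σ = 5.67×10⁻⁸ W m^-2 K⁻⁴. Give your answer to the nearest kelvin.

289 K

New equilibrium: T₂ = [(1−0.218)·2030/(4σ)]^(1/4) = 289.2 K.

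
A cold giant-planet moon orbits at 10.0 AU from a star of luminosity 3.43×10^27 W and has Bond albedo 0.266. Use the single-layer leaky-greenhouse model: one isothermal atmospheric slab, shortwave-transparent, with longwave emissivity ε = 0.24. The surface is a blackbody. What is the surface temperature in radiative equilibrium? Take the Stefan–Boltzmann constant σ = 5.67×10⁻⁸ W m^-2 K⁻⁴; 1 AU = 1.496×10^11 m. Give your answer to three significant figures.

Orbital distance: d = 10.0 AU = 1.496×10^12 m.
Spreading L over a sphere of radius d: S = 3.43×10^27/(4π·1.50×10^12²) = 122.0 W m^-2.
The planet radiates to space at T_e = [S(1−α)/(4σ)]^(1/4) = 141.0 K.
Surface balance with a leaky layer gives σT_s⁴ = σT_e⁴·2/(2−ε), so T_s = T_e·[2/(2−0.24)]^(1/4) = 145.5 K.

146 K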